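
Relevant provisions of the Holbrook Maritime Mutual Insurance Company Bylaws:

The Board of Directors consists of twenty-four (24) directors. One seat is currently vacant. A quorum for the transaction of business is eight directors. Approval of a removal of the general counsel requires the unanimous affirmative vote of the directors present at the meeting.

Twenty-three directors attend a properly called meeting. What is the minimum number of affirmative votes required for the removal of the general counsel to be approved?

23

The removal of the general counsel requires the unanimous vote of the directors present (23).
Unanimous means all 23.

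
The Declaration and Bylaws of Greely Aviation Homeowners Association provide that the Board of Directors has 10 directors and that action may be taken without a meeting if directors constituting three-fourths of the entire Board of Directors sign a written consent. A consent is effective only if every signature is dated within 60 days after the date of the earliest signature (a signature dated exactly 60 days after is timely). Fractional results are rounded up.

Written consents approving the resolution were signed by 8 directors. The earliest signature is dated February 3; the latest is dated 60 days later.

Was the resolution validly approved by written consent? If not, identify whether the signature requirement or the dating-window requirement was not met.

Effective — both the signature and dating-window requirements are satisfied.

Signatures required: three-fourths of 10 — 3/4 of 10 = 7.50, rounded up to 8, so 8 needed; 8 signed. Sufficient.
Dating window: the latest signature is 60 days after the earliest; the limit is 60 days. Within the window.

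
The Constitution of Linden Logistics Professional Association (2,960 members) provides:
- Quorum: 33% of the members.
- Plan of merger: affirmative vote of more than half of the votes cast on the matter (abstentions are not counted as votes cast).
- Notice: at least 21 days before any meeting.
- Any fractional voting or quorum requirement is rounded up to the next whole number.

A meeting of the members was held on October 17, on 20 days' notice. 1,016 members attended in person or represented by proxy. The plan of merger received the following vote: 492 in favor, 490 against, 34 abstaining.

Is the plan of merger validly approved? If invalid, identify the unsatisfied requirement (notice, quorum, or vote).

Notice: 20 days given; 21 required. Not satisfied.
Quorum: 33% of 2,960 = 976.80, rounded up to 977; 1,016 present. Satisfied.
Vote: requires a majority of the votes cast (1,016 − 34 abstaining = 982); a majority of 982 is 492, so 492 needed; 492 in favor. Satisfied.

Invalid — notice requirement not satisfied.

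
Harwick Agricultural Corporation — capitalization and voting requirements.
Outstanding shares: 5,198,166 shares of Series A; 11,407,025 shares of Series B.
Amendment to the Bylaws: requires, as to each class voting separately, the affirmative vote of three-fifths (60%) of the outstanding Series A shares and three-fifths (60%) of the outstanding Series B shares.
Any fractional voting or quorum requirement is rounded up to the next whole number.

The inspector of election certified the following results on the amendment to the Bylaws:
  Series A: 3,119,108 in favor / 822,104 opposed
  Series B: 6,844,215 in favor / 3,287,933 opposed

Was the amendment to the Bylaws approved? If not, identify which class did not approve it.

Series A: 3/5 of 5198166 = 3118899.60, rounded up to 3118900; 3,118,900 required, 3,119,108 in favor — approved.
Series B: 3/5 of 11407025 = 6844215; 6,844,215 required, 6,844,215 in favor — approved.

Approved — every class gave the required vote.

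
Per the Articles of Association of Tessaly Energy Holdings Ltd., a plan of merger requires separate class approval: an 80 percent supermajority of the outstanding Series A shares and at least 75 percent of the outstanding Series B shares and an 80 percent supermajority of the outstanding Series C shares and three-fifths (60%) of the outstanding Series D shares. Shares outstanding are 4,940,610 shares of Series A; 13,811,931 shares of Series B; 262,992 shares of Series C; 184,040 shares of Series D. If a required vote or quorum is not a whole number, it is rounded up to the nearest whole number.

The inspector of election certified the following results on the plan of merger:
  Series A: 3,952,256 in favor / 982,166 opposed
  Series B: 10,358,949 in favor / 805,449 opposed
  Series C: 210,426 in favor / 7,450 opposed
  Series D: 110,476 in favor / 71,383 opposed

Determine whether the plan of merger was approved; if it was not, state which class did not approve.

Not approved — the Series A shares did not give the required vote.

Series A: 4/5 of 4940610 = 3952488; 3,952,488 required, 3,952,256 in favor — not approved.
Series B: 3/4 of 13811931 = 10358948.25, rounded up to 10358949; 10,358,949 required, 10,358,949 in favor — approved.
Series C: 4/5 of 262992 = 210393.60, rounded up to 210394; 210,394 required, 210,426 in favor — approved.
Series D: 3/5 of 184040 = 110424; 110,424 required, 110,476 in favor — approved.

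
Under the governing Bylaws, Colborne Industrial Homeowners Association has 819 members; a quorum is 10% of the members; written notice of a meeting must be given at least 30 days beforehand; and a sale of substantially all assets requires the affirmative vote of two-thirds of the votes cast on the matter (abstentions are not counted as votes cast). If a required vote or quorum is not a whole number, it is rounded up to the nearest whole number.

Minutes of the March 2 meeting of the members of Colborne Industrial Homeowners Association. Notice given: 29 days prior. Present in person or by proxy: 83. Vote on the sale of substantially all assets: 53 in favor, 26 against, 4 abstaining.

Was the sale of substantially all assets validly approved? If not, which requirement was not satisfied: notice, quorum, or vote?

Notice: 29 days given; 30 required. Not satisfied.
Quorum: 10% of 819 = 81.90, rounded up to 82; 83 present. Satisfied.
Vote: requires two-thirds of the votes cast (83 − 4 abstaining = 79); 2/3 of 79 = 52.67, rounded up to 53, so 53 needed; 53 in favor. Satisfied.

Invalid — notice requirement not satisfied.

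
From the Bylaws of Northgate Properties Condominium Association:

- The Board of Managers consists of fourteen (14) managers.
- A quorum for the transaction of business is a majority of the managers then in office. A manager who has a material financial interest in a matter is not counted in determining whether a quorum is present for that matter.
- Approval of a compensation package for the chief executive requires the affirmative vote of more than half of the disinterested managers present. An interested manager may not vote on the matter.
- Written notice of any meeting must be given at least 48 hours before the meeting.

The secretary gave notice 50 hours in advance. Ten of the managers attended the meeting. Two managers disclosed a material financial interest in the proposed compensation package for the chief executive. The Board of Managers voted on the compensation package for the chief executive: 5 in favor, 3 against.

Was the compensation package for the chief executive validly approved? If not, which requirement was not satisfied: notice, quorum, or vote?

Notice: 50 hours given; 48 required (50 ≥ 48). Satisfied.
Quorum: 10 present, but the 2 interested managers do not count, leaving 8. Quorum is 8. Satisfied.
Vote: the compensation package for the chief executive requires a majority of the disinterested managers present (10 − 2 = 8). A majority of 8 is 5, so 5 affirmative votes are needed; 5 voted in favor. Satisfied.

Valid — all requirements satisfied.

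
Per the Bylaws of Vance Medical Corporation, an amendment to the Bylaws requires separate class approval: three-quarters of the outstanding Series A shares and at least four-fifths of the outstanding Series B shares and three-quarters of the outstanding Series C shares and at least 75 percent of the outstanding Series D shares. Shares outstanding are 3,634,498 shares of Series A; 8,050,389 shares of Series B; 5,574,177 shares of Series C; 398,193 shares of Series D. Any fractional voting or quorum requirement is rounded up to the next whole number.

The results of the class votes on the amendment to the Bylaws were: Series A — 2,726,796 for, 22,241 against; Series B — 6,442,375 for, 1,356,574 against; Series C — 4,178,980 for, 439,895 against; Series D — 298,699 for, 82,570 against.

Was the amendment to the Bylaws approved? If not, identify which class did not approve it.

Not approved — the Series C shares did not give the required vote.

Series A: 3/4 of 3634498 = 2725873.50, rounded up to 2725874; 2,725,874 required, 2,726,796 in favor — approved.
Series B: 4/5 of 8050389 = 6440311.20, rounded up to 6440312; 6,440,312 required, 6,442,375 in favor — approved.
Series C: 3/4 of 5574177 = 4180632.75, rounded up to 4180633; 4,180,633 required, 4,178,980 in favor — not approved.
Series D: 3/4 of 398193 = 298644.75, rounded up to 298645; 298,645 required, 298,699 in favor — approved.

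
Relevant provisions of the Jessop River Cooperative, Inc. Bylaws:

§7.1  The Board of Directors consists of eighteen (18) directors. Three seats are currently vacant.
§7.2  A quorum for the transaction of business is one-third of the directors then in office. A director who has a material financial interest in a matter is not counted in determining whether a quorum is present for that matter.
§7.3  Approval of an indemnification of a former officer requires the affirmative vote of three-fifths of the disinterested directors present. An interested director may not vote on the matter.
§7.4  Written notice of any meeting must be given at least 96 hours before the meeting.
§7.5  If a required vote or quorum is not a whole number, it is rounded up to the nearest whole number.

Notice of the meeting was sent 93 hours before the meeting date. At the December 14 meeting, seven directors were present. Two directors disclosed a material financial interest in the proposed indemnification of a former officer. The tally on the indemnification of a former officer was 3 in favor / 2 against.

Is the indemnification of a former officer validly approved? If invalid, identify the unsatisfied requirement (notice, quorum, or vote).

Invalid — notice requirement not satisfied.

Notice: 93 hours given; 96 required (93 < 96). Not satisfied.
Quorum: 7 present, but the 2 interested directors do not count, leaving 5. Quorum is 5. Satisfied.
Vote: the indemnification of a former officer requires three-fifths of the disinterested directors present (7 − 2 = 5). 3/5 of 5 = 3, so 3 affirmative votes are needed; 3 voted in favor. Satisfied.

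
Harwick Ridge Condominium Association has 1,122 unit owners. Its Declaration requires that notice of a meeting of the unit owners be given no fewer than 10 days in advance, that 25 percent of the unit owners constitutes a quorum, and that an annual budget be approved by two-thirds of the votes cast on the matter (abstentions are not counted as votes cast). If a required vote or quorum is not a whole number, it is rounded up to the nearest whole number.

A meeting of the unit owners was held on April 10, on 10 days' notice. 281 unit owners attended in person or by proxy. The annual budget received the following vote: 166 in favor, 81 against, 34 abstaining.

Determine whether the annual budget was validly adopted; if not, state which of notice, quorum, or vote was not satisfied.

Valid — all requirements satisfied.

Notice: 10 days given; 10 required. Satisfied.
Quorum: 25% of 1,122 = 280.50, rounded up to 281; 281 present. Satisfied.
Vote: requires two-thirds of the votes cast (281 − 34 abstaining = 247); 2/3 of 247 = 164.67, rounded up to 165, so 165 needed; 166 in favor. Satisfied.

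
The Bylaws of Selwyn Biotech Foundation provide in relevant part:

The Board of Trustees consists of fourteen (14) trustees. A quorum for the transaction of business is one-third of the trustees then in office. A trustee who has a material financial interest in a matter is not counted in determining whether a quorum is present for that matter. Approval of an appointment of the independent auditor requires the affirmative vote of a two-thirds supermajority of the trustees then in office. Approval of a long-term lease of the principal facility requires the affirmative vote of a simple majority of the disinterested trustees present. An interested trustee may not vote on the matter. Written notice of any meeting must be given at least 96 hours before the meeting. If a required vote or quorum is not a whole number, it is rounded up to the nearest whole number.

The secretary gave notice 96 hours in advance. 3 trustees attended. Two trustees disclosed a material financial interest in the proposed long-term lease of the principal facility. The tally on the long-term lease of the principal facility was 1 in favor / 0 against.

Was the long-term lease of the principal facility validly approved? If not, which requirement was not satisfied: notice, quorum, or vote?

Invalid — quorum requirement not satisfied.

Notice: 96 hours given; 96 required (96 ≥ 96). Satisfied.
Quorum: 3 present, but the 2 interested trustees do not count, leaving 1. Quorum is 5. Not satisfied.
Vote: the long-term lease of the principal facility requires a majority of the disinterested trustees present (3 − 2 = 1). A majority of 1 is 1, so 1 affirmative vote is needed; 1 voted in favor. Satisfied. (Moot — without a quorum no business can be validly transacted.)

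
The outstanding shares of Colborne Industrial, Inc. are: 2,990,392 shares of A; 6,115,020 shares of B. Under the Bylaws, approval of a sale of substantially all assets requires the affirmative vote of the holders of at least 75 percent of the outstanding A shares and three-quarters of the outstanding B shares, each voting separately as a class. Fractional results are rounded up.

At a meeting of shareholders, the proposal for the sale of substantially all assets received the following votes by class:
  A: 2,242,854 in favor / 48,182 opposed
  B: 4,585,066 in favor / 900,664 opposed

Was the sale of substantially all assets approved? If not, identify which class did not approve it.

Not approved — the B shares did not give the required vote.

A: 3/4 of 2990392 = 2242794; 2,242,794 required, 2,242,854 in favor — approved.
B: 3/4 of 6115020 = 4586265; 4,586,265 required, 4,585,066 in favor — not approved.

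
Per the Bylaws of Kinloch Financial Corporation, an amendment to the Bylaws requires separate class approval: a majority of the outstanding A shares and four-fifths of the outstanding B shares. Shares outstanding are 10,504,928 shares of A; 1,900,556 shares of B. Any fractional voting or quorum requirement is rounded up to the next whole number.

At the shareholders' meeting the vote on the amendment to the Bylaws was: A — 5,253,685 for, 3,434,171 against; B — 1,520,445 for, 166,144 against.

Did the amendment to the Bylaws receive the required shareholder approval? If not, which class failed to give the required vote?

A: a majority of 10504928 is 5252465; 5,252,465 required, 5,253,685 in favor — approved.
B: 4/5 of 1900556 = 1520444.80, rounded up to 1520445; 1,520,445 required, 1,520,445 in favor — approved.

Approved — every class gave the required vote.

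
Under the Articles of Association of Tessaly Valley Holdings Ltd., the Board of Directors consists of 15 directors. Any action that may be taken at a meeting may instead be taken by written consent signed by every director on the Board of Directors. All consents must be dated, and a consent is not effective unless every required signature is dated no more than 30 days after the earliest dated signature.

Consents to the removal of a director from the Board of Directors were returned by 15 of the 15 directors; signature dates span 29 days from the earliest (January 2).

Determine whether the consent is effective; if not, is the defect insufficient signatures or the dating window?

Effective — both the signature and dating-window requirements are satisfied.

Signatures required: all of 15 — unanimous means all 15, so 15 needed; 15 signed. Sufficient.
Dating window: the latest signature is 29 days after the earliest; the limit is 30 days. Within the window.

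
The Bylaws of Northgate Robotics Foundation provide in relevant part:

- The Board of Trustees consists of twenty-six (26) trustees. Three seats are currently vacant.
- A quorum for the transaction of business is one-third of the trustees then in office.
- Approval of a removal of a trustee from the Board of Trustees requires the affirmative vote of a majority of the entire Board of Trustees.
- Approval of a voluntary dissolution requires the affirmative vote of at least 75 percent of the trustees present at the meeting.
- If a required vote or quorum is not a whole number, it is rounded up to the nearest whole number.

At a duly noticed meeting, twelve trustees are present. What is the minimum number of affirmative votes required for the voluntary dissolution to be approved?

The voluntary dissolution requires three-fourths of the trustees present (12).
3/4 of 12 = 9.

9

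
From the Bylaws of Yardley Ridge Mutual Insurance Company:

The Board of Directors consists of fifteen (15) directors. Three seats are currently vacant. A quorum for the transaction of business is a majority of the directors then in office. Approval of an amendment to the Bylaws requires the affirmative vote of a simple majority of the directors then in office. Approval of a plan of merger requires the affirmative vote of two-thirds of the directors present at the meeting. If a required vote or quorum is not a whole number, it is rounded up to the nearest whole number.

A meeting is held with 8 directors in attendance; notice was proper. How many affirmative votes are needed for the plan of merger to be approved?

The plan of merger requires two-thirds of the directors present (8).
2/3 of 8 = 5.33, rounded up to 6.

6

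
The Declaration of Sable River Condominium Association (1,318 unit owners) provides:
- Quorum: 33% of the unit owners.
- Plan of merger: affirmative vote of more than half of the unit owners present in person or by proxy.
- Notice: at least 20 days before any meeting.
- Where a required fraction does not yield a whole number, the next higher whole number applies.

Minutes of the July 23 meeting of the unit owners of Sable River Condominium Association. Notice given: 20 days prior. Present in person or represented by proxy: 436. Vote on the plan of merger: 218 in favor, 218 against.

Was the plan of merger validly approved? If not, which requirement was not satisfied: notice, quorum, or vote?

Notice: 20 days given; 20 required. Satisfied.
Quorum: 33% of 1,318 = 434.94, rounded up to 435; 436 present. Satisfied.
Vote: requires a majority of those present (436); a majority of 436 is 219, so 219 needed; 218 in favor. Not satisfied.

Invalid — vote requirement not satisfied.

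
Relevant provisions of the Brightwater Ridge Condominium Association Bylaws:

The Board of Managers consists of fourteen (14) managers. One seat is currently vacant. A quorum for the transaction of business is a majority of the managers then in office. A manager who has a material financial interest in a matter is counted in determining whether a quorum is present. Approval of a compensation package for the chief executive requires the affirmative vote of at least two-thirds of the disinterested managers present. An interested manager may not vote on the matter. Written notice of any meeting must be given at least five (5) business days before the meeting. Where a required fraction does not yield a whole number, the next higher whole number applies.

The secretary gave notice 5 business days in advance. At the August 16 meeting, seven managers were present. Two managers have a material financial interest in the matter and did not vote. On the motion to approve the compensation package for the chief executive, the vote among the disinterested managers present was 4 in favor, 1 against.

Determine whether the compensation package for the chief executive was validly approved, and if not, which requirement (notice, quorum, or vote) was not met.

Valid — all requirements satisfied.

Notice: 5 business days given; 5 required (5 ≥ 5). Satisfied.
Quorum: 7 present (interested managers count toward quorum); quorum is 7. Satisfied.
Vote: the compensation package for the chief executive requires two-thirds of the disinterested managers present (7 − 2 = 5). 2/3 of 5 = 3.33, rounded up to 4, so 4 affirmative votes are needed; 4 voted in favor. Satisfied.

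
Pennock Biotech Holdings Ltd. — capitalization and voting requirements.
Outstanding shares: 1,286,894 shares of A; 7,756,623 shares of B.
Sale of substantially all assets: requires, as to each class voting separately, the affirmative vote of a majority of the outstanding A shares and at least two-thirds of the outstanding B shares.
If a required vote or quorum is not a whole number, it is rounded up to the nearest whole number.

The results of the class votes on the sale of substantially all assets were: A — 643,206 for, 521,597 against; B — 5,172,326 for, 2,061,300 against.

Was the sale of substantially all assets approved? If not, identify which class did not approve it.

Not approved — the A shares did not give the required vote.

A: a majority of 1286894 is 643448; 643,448 required, 643,206 in favor — not approved.
B: 2/3 of 7756623 = 5171082; 5,171,082 required, 5,172,326 in favor — approved.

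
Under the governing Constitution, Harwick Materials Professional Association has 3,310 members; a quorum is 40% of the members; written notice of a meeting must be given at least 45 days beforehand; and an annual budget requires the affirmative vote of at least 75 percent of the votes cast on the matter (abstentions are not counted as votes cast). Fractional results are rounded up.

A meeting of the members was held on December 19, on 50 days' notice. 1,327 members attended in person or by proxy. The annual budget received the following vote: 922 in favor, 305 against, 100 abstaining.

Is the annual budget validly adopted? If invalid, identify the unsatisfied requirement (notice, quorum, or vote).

Notice: 50 days given; 45 required. Satisfied.
Quorum: 40% of 3,310 = 1,324; 1,327 present. Satisfied.
Vote: requires three-fourths of the votes cast (1,327 − 100 abstaining = 1,227); 3/4 of 1227 = 920.25, rounded up to 921, so 921 needed; 922 in favor. Satisfied.

Valid — all requirements satisfied.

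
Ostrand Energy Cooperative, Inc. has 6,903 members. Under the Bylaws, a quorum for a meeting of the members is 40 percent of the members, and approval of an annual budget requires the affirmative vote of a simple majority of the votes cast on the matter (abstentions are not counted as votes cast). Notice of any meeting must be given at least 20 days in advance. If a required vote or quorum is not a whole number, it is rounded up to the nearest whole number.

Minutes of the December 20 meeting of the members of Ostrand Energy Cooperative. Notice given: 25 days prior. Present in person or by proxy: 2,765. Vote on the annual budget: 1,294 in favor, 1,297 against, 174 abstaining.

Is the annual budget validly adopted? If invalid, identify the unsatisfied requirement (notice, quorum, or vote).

Invalid — vote requirement not satisfied.

Notice: 25 days given; 20 required. Satisfied.
Quorum: 40% of 6,903 = 2,761.20, rounded up to 2,762; 2,765 present. Satisfied.
Vote: requires a majority of the votes cast (2,765 − 174 abstaining = 2,591); a majority of 2591 is 1296, so 1,296 needed; 1,294 in favor. Not satisfied.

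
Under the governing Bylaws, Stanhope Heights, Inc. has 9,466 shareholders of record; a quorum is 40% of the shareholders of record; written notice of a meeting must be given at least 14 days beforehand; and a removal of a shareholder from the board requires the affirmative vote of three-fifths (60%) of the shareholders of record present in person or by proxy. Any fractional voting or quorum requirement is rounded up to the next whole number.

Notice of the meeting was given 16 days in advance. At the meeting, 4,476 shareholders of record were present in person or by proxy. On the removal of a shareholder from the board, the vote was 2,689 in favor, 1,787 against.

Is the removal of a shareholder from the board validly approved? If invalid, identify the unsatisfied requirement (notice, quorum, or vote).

Valid — all requirements satisfied.

Notice: 16 days given; 14 required. Satisfied.
Quorum: 40% of 9,466 = 3,786.40, rounded up to 3,787; 4,476 present. Satisfied.
Vote: requires three-fifths of those present (4,476); 3/5 of 4476 = 2685.60, rounded up to 2686, so 2,686 needed; 2,689 in favor. Satisfied.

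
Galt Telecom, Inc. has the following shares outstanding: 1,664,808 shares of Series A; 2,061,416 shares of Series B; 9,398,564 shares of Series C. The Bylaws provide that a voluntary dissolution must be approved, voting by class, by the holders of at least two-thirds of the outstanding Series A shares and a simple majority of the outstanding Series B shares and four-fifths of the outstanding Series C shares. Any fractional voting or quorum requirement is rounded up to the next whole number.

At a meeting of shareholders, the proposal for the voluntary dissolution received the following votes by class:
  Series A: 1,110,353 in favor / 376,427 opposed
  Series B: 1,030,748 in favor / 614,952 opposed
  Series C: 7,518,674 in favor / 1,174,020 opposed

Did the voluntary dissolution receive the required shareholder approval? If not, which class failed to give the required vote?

Not approved — the Series C shares did not give the required vote.

Series A: 2/3 of 1664808 = 1109872; 1,109,872 required, 1,110,353 in favor — approved.
Series B: a majority of 2061416 is 1030709; 1,030,709 required, 1,030,748 in favor — approved.
Series C: 4/5 of 9398564 = 7518851.20, rounded up to 7518852; 7,518,852 required, 7,518,674 in favor — not approved.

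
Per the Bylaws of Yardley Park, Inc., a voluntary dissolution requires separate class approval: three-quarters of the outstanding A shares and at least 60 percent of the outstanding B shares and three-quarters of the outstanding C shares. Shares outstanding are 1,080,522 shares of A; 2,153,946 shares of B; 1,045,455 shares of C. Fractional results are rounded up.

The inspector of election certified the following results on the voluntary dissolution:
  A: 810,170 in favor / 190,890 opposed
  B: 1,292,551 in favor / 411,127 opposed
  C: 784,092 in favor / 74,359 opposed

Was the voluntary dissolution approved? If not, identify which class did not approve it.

Not approved — the A shares did not give the required vote.

A: 3/4 of 1080522 = 810391.50, rounded up to 810392; 810,392 required, 810,170 in favor — not approved.
B: 3/5 of 2153946 = 1292367.60, rounded up to 1292368; 1,292,368 required, 1,292,551 in favor — approved.
C: 3/4 of 1045455 = 784091.25, rounded up to 784092; 784,092 required, 784,092 in favor — approved.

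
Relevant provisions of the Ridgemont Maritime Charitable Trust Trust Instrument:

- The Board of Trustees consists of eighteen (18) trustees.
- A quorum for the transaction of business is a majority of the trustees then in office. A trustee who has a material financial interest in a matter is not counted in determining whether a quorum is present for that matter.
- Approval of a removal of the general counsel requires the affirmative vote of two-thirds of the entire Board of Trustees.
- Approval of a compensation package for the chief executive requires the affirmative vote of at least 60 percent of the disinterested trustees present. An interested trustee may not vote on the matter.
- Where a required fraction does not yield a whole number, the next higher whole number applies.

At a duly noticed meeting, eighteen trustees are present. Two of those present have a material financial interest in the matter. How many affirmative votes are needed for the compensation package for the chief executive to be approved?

The compensation package for the chief executive requires three-fifths of the disinterested trustees present (18 − 2 = 16).
3/5 of 16 = 9.60, rounded up to 10.

10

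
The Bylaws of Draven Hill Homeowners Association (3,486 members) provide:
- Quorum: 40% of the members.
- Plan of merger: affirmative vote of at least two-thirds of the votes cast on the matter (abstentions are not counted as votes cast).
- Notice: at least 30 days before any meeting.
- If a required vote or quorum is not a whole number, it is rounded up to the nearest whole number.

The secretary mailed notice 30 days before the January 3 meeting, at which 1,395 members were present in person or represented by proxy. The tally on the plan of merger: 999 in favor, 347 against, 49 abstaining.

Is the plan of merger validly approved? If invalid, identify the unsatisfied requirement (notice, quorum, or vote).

Notice: 30 days given; 30 required. Satisfied.
Quorum: 40% of 3,486 = 1,394.40, rounded up to 1,395; 1,395 present. Satisfied.
Vote: requires two-thirds of the votes cast (1,395 − 49 abstaining = 1,346); 2/3 of 1346 = 897.33, rounded up to 898, so 898 needed; 999 in favor. Satisfied.

Valid — all requirements satisfied.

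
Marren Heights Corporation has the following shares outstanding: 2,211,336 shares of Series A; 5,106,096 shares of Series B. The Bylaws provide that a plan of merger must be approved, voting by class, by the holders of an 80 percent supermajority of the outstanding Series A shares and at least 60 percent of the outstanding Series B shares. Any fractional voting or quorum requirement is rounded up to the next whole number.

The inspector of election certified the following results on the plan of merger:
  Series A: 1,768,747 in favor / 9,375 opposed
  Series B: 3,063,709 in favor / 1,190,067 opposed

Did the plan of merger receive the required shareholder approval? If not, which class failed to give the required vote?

Series A: 4/5 of 2211336 = 1769068.80, rounded up to 1769069; 1,769,069 required, 1,768,747 in favor — not approved.
Series B: 3/5 of 5106096 = 3063657.60, rounded up to 3063658; 3,063,658 required, 3,063,709 in favor — approved.

Not approved — the Series A shares did not give the required vote.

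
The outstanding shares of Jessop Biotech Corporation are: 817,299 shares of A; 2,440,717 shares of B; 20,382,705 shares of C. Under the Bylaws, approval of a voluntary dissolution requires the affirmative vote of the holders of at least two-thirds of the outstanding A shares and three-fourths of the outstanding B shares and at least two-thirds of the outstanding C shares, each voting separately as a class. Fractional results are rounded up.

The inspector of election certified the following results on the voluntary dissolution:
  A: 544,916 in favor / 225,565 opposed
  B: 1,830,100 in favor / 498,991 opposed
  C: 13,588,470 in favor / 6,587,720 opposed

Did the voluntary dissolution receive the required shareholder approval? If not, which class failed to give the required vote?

A: 2/3 of 817299 = 544866; 544,866 required, 544,916 in favor — approved.
B: 3/4 of 2440717 = 1830537.75, rounded up to 1830538; 1,830,538 required, 1,830,100 in favor — not approved.
C: 2/3 of 20382705 = 13588470; 13,588,470 required, 13,588,470 in favor — approved.

Not approved — the B shares did not give the required vote.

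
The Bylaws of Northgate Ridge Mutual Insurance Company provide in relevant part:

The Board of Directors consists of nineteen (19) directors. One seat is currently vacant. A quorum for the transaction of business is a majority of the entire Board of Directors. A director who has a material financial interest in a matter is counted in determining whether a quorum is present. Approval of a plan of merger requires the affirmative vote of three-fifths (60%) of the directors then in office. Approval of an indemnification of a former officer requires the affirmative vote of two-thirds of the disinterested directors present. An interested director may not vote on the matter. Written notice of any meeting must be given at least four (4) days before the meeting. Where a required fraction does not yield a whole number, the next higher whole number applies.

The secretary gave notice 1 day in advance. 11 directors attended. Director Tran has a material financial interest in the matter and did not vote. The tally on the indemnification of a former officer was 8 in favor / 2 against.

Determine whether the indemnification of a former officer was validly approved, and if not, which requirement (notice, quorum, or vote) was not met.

Notice: 1 day given; 4 required (1 < 4). Not satisfied.
Quorum: 11 present (interested directors count toward quorum); quorum is 10. Satisfied.
Vote: the indemnification of a former officer requires two-thirds of the disinterested directors present (11 − 1 = 10). 2/3 of 10 = 6.67, rounded up to 7, so 7 affirmative votes are needed; 8 voted in favor. Satisfied.

Invalid — notice requirement not satisfied.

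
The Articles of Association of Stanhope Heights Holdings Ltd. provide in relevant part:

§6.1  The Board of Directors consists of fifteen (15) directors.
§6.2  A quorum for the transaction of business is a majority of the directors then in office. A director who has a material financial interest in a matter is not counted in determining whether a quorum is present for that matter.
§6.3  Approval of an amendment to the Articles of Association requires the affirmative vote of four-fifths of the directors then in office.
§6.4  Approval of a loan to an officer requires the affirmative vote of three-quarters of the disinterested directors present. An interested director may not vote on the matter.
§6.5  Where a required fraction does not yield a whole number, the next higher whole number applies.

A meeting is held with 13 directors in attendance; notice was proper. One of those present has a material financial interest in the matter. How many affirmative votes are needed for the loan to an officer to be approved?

The loan to an officer requires three-fourths of the disinterested directors present (13 − 1 = 12).
3/4 of 12 = 9.

9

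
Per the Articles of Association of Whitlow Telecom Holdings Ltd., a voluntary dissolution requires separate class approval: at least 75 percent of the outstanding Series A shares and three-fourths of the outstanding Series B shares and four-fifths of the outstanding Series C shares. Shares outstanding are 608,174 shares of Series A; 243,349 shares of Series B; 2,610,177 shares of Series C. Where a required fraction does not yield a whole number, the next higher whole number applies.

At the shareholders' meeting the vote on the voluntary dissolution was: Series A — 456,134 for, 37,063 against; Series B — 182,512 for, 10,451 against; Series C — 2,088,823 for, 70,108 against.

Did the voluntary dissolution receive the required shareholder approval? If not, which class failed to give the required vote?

Series A: 3/4 of 608174 = 456130.50, rounded up to 456131; 456,131 required, 456,134 in favor — approved.
Series B: 3/4 of 243349 = 182511.75, rounded up to 182512; 182,512 required, 182,512 in favor — approved.
Series C: 4/5 of 2610177 = 2088141.60, rounded up to 2088142; 2,088,142 required, 2,088,823 in favor — approved.

Approved — every class gave the required vote.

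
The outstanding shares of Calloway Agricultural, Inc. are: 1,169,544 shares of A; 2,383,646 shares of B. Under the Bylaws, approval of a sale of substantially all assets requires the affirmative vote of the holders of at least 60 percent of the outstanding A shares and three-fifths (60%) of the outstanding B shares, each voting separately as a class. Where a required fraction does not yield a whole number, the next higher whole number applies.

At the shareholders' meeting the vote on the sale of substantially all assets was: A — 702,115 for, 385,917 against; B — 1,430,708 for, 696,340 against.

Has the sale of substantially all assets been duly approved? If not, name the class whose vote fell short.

Approved — every class gave the required vote.

A: 3/5 of 1169544 = 701726.40, rounded up to 701727; 701,727 required, 702,115 in favor — approved.
B: 3/5 of 2383646 = 1430187.60, rounded up to 1430188; 1,430,188 required, 1,430,708 in favor — approved.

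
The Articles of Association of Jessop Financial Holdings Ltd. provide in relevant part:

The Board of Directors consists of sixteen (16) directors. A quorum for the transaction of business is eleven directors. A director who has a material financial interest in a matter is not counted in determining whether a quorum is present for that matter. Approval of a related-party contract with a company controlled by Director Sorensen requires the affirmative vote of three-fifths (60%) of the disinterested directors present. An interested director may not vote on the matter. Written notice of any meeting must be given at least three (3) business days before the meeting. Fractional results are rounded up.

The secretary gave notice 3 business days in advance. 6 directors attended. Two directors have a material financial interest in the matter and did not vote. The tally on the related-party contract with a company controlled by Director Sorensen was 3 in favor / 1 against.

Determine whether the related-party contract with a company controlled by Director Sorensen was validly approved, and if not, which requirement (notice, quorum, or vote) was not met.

Invalid — quorum requirement not satisfied.

Notice: 3 business days given; 3 required (3 ≥ 3). Satisfied.
Quorum: 6 present, but the 2 interested directors do not count, leaving 4. Quorum is 11. Not satisfied.
Vote: the related-party contract with a company controlled by Director Sorensen requires three-fifths of the disinterested directors present (6 − 2 = 4). 3/5 of 4 = 2.40, rounded up to 3, so 3 affirmative votes are needed; 3 voted in favor. Satisfied. (Moot — without a quorum no business can be validly transacted.)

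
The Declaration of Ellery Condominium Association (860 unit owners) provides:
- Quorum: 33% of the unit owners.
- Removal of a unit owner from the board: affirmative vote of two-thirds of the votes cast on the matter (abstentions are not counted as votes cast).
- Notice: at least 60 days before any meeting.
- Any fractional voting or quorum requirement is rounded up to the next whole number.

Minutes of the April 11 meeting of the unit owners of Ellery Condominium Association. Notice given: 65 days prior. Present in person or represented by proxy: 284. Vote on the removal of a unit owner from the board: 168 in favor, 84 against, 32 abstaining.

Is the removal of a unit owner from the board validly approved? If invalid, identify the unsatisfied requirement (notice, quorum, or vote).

Valid — all requirements satisfied.

Notice: 65 days given; 60 required. Satisfied.
Quorum: 33% of 860 = 283.80, rounded up to 284; 284 present. Satisfied.
Vote: requires two-thirds of the votes cast (284 − 32 abstaining = 252); 2/3 of 252 = 168, so 168 needed; 168 in favor. Satisfied.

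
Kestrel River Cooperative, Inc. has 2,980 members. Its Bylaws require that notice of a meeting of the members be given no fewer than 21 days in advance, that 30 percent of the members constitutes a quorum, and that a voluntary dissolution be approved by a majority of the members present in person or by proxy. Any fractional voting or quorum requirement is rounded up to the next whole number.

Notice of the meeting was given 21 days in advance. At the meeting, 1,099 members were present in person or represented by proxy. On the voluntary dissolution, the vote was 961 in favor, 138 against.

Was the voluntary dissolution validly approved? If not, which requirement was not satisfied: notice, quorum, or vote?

Valid — all requirements satisfied.

Notice: 21 days given; 21 required. Satisfied.
Quorum: 30% of 2,980 = 894; 1,099 present. Satisfied.
Vote: requires a majority of those present (1,099); a majority of 1099 is 550, so 550 needed; 961 in favor. Satisfied.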